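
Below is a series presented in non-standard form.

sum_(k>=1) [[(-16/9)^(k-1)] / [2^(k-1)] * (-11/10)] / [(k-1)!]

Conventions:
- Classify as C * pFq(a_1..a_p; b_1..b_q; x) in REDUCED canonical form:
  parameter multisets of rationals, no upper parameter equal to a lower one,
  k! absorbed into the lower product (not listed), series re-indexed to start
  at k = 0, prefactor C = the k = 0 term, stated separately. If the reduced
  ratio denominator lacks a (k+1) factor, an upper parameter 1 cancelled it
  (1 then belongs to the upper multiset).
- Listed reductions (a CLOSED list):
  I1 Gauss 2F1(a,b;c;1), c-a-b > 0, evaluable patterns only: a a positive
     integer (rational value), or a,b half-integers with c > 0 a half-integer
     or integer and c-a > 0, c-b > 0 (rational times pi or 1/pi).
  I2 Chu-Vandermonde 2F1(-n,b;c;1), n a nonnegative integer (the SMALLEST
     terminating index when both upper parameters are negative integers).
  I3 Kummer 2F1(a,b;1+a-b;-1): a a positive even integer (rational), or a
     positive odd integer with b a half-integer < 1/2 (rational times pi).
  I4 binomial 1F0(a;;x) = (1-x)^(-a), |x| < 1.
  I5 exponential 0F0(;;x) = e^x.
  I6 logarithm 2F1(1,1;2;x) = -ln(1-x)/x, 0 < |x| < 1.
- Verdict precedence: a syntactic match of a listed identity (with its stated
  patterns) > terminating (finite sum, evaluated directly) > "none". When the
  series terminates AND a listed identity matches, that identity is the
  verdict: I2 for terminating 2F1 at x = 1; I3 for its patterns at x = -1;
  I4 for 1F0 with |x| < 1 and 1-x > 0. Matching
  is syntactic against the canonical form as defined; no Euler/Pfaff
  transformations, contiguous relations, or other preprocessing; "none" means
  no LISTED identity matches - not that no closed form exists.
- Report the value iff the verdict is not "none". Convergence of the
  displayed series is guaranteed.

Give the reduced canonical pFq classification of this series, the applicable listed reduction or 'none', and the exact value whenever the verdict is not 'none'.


First insight: x = (-8/9) and the two k-th powers (C = -11/10) combine into one argument.
Adjacent-term ratio: r(k) = (-8/9) * 1 / [(k+1)] - poly over poly, x = (-8/9) from leading terms; C = -11/10 at k = 0.

Classification (C = -11/10): 0F0 with upper {-}, lower {-}, argument x = -8/9. Verdict: the exponential series (I5) matches (the 0F0 exponential series at x = -8/9). Value: (-11/10) * e^(-8/9).


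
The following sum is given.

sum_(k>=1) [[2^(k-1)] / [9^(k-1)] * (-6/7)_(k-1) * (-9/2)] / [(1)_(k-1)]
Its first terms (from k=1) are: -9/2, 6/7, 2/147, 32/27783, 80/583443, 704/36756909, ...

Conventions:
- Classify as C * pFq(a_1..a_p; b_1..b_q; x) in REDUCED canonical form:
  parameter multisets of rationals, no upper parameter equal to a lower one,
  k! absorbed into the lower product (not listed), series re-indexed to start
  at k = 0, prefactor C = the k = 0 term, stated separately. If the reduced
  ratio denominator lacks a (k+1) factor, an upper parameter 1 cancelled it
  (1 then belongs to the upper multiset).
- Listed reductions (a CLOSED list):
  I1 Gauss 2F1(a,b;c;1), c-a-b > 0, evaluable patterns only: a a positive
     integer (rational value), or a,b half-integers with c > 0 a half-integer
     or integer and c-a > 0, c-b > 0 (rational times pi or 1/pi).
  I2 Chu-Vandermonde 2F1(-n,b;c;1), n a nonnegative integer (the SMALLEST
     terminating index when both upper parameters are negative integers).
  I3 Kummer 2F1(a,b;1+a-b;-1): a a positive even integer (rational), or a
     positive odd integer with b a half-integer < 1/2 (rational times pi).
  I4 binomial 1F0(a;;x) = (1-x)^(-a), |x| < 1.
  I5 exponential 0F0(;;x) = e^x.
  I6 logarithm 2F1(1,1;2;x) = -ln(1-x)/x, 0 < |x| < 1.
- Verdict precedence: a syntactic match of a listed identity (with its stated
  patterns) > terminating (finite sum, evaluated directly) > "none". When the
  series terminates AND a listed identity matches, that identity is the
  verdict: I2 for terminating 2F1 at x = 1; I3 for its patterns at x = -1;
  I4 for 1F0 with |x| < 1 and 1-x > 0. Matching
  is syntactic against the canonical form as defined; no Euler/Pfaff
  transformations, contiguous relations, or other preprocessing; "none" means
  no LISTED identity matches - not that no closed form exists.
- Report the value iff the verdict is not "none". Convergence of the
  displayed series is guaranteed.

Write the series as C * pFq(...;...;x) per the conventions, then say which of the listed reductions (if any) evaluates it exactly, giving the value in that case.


The series (x = 2/9) is 1F0: upper {-6/7}, lower {-}, prefactor -9/2. Verdict (x = 2/9): the binomial series (I4) applies (the 1F0 binomial series: exponent 6/7, x = 2/9). Exact value: (-9/2) * (7/9)^(6/7).

The tell: t_0 = -9/2 here, and the two geometric factors (C = -9/2, x = 2/9) combine into one argument.
Term ratio: r(k) = (2/9) * (k-6/7) / [(k+1)] - rational; roots negated = parameters, x = (2/9), C = -9/2.


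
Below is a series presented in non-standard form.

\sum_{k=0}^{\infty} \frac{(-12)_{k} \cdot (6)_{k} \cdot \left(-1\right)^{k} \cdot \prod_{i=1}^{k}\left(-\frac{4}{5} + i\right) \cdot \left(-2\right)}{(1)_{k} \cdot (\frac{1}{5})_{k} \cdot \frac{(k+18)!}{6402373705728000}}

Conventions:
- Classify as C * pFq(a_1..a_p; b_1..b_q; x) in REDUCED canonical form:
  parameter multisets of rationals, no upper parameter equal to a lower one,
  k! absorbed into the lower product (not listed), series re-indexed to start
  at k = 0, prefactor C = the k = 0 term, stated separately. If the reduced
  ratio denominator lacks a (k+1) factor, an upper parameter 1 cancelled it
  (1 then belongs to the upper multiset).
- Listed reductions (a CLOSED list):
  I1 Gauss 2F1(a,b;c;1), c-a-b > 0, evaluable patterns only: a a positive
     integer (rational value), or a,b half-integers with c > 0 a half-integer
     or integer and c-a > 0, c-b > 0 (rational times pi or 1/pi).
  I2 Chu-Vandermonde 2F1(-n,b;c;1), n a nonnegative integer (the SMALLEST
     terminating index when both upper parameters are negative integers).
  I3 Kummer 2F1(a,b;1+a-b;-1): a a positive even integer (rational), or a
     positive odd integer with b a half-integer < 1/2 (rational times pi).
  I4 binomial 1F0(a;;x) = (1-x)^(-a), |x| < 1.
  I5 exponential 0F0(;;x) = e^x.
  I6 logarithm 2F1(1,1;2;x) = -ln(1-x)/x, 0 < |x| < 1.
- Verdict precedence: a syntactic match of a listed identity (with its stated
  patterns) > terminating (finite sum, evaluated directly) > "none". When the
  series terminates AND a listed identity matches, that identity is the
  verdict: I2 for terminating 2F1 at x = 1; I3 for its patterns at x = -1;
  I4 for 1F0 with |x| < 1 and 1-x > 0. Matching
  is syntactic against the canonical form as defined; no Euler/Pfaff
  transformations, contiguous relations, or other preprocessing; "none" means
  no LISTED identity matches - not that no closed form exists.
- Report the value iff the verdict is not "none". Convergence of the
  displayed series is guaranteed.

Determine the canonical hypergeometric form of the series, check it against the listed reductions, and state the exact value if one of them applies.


With C = -2: the canonical form is 2F1(-12, 6; 19; -1). Verdict: Kummer's theorem (I3) matches (x = -1; c = 19 equals 1+a-b for upper {-12, 6}: listed pattern). Its exact value is -\frac{408}{5}.

The tell: t_0 being -2, the denominator's factorial ratio (prefactor -2) is a lower Pochhammer.
Step ratio: r(k) = -1 * (k-12) (k+6) / [(k+19) (k+1)] - rational; roots negated = parameters, x = -1, C = -2.


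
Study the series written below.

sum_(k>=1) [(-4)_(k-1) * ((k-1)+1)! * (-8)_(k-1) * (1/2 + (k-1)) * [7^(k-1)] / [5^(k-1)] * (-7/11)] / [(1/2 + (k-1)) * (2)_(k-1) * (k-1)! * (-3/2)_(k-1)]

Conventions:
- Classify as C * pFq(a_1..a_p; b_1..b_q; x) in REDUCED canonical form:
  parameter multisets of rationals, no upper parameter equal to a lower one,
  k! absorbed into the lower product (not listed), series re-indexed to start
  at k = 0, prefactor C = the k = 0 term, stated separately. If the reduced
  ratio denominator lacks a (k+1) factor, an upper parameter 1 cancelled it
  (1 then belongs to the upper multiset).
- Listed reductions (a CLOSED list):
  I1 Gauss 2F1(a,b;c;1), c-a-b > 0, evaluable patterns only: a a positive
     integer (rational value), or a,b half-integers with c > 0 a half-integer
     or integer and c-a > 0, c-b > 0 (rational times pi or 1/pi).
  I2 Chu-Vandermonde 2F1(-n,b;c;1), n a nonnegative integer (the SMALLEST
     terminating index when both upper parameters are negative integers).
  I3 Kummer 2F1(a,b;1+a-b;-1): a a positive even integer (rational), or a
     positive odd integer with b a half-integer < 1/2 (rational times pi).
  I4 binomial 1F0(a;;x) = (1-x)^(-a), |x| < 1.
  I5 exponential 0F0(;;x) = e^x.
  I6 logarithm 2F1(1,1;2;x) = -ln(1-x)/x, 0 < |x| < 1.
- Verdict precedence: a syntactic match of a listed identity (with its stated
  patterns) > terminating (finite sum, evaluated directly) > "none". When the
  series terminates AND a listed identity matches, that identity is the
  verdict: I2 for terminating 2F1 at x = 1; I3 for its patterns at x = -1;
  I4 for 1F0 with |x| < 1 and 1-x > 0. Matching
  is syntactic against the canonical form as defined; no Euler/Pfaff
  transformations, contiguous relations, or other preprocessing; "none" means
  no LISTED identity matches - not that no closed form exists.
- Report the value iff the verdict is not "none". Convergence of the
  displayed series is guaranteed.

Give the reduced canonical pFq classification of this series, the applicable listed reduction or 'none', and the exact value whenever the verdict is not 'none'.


Canonical form: C = -7/11 times 2F1 with upper {-8, -4}, lower {-3/2}, x = 7/5. Verdict: terminating - no listed pattern fits, but -4 in the upper list cuts the series at k = 4; direct evaluation. Value: -19387627/1375.

Key step: with t_0 = -7/11, the parameter 2 appears in both the upper and lower lists and cancels (alongside the other common factor).
Step ratio: r(k) = (7/5) * (k-8) (k-4) / [(k-3/2) (k+1)] - rational; roots negated = parameters, x = (7/5), C = -7/11.


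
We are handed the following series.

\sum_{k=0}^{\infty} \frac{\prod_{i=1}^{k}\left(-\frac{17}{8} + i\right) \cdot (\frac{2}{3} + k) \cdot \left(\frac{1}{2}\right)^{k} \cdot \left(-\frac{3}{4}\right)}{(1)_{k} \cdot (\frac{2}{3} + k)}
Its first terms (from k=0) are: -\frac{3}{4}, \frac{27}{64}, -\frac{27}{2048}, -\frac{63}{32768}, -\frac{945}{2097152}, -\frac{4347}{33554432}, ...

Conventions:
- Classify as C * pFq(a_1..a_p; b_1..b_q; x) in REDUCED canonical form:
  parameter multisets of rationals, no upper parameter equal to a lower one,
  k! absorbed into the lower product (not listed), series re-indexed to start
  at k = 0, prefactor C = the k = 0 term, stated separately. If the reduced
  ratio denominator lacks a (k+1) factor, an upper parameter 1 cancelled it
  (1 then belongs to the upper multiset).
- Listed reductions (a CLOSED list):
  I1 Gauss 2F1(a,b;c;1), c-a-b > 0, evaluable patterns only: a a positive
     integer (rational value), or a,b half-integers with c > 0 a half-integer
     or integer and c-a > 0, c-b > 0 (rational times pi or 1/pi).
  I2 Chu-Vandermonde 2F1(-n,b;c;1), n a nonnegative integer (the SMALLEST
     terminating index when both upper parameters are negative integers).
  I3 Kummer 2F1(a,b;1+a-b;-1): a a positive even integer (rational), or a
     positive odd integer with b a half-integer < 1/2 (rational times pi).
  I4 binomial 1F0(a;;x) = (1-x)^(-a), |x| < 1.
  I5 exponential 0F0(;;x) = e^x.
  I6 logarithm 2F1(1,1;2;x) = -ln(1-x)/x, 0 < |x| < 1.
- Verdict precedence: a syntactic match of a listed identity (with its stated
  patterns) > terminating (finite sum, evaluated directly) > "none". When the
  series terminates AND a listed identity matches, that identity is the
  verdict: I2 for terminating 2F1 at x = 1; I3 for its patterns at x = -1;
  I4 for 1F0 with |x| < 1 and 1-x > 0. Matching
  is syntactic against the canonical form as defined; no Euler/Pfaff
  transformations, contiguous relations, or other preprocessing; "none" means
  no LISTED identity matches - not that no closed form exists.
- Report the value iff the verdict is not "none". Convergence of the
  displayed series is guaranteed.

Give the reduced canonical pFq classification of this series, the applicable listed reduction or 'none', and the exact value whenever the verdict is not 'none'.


Classification (C = -\frac{3}{4}): 1F0 with upper {-\frac{9}{8}}, lower {-}, argument x = \frac{1}{2}. Verdict: the I4 binomial reduction matches (the 1F0 binomial series: exponent 9/8, x = \frac{1}{2}). Hence: \left(-\frac{3}{4}\right) \cdot \left(\frac{1}{2}\right)^{\frac{9}{8}}.

Structural cue: t_0 being -\frac{3}{4}, the running product (prefactor -3/4) telescopes to a rising factorial.
Step ratio: r(k) = \frac{1}{2} * (k-\frac{9}{8}) / [(k+1)] - rational in k. x = \frac{1}{2}; t_0 = -\frac{3}{4}; negate the roots.


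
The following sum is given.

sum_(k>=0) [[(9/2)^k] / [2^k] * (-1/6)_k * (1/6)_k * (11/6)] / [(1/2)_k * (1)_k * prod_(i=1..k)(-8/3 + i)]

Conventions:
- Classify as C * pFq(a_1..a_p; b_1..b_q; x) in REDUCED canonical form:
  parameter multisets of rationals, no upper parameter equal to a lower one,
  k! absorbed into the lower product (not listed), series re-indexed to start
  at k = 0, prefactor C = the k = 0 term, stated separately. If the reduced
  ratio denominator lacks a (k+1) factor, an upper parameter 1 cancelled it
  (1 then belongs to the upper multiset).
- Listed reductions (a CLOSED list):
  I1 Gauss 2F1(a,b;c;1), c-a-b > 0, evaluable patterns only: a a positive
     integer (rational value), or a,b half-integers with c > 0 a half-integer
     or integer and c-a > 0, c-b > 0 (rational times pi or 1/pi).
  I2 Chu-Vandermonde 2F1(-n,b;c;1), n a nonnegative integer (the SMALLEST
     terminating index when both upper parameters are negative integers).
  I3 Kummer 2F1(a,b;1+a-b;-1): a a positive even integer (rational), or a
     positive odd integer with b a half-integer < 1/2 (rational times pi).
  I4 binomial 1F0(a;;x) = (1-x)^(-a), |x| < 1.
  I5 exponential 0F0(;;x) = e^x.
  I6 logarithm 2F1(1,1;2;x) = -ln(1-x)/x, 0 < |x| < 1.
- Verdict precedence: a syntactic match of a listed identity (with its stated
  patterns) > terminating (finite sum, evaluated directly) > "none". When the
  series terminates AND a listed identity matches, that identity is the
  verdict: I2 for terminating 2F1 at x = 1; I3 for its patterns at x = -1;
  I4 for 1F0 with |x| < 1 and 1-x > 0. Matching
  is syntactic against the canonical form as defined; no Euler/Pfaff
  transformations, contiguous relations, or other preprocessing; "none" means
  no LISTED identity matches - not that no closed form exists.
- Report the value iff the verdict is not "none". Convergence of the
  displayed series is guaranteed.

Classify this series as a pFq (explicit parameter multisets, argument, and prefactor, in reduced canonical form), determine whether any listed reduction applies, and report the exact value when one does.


x = 9/4 here; the reduced form reads 2F2, upper {-1/6, 1/6}, lower {-5/3, 1/2}, C = 11/6. Verdict: none - this 2F2 at x = 9/4 matches no listed pattern, and upper {-1/6, 1/6} holds no stopper.

Structural cue: t_0 = 11/6 here, and (1)_k (C = 11/6) is k! itself.
Consecutive-term ratio: r(k) = (9/4) * (k-1/6) (k+1/6) / [(k-5/3) (k+1/2) (k+1)] - rational; roots negated = parameters, x = (9/4), C = 11/6.


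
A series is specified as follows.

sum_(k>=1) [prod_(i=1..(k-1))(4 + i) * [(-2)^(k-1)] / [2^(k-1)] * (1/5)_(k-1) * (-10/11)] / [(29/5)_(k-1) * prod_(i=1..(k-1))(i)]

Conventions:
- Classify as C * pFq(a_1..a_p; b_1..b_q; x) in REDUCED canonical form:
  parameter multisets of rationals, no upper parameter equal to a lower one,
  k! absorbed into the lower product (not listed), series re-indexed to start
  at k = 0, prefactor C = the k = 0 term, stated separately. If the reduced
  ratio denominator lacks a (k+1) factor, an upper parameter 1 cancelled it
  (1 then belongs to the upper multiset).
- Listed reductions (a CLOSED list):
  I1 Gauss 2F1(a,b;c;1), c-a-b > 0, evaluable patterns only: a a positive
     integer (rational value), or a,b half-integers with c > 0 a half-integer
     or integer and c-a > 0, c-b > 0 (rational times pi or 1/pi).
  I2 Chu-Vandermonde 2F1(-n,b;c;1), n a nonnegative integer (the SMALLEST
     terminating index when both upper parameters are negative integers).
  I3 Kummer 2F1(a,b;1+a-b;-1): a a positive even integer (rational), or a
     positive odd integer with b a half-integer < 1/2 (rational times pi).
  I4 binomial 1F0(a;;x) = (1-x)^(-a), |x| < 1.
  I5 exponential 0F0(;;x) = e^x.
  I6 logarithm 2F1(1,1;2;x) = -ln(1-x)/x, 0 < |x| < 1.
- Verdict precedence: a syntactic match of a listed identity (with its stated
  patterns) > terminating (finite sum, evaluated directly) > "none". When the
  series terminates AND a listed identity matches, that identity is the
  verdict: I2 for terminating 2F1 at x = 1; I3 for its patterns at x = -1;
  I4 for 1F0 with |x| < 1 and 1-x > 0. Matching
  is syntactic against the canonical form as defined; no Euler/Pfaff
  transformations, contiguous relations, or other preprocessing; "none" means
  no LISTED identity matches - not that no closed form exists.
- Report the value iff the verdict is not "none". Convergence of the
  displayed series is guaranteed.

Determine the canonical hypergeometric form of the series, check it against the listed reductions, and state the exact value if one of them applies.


Canonical form: C = -10/11 times 2F1 with upper {1/5, 5}, lower {29/5}, x = -1. Verdict: no listed reduction: x = -1 and upper {1/5, 5} fail every I1-I6 pattern.

First insight: t_0 = -10/11 here, and the product of the first k integers (prefactor -10/11) is k!.
Adjacent-term ratio: r(k) = (-1) * (k+1/5) (k+5) / [(k+29/5) (k+1)] ; factor over Q: parameters, x = (-1), and C = -10/11.


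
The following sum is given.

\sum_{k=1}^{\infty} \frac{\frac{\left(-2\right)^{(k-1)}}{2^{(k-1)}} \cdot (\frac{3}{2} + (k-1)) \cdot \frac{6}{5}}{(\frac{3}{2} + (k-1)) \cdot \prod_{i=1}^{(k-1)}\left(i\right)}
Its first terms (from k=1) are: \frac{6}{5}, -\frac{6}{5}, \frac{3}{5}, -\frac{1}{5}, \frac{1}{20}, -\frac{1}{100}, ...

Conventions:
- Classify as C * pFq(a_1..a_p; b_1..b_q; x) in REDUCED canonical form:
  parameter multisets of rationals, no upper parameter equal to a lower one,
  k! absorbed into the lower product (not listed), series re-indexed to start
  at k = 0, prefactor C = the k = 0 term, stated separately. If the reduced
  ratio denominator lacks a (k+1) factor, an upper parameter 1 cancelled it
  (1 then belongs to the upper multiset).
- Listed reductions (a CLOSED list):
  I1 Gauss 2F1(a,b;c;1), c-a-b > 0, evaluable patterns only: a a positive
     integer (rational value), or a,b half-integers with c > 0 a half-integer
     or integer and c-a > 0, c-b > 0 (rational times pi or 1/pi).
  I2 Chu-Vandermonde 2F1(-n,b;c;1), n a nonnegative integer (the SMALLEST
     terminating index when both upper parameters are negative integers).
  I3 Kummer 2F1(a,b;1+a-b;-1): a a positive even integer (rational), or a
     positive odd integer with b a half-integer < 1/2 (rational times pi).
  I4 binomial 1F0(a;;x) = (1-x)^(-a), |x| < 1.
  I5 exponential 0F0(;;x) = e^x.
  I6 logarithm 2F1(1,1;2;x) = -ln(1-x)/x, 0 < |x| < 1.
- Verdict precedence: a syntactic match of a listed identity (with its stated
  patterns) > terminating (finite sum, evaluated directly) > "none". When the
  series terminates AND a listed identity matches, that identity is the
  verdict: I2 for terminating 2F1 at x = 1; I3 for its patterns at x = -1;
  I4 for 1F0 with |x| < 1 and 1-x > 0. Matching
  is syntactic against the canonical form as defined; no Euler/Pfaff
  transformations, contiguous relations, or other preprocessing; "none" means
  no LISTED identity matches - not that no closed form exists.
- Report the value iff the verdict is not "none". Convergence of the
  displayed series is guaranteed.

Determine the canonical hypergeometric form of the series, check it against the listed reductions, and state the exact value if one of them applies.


Canonical form: C = \frac{6}{5} times 0F0 with upper {-}, lower {-}, x = -1. Verdict at x = -1: the I5 exponential reduction matches (the 0F0 exponential series at x = -1). Its exact value is \frac{6}{5} \cdot e^{-1}.

First insight: with t_0 = \frac{6}{5}, k + 3/2 divides numerator and denominator alike; C = 6/5 after cancelling.
Step ratio: r(k) = -1 * 1 / [(k+1)] - rational in k, leading ratio -1; with t_0 = \frac{6}{5}, classification follows.


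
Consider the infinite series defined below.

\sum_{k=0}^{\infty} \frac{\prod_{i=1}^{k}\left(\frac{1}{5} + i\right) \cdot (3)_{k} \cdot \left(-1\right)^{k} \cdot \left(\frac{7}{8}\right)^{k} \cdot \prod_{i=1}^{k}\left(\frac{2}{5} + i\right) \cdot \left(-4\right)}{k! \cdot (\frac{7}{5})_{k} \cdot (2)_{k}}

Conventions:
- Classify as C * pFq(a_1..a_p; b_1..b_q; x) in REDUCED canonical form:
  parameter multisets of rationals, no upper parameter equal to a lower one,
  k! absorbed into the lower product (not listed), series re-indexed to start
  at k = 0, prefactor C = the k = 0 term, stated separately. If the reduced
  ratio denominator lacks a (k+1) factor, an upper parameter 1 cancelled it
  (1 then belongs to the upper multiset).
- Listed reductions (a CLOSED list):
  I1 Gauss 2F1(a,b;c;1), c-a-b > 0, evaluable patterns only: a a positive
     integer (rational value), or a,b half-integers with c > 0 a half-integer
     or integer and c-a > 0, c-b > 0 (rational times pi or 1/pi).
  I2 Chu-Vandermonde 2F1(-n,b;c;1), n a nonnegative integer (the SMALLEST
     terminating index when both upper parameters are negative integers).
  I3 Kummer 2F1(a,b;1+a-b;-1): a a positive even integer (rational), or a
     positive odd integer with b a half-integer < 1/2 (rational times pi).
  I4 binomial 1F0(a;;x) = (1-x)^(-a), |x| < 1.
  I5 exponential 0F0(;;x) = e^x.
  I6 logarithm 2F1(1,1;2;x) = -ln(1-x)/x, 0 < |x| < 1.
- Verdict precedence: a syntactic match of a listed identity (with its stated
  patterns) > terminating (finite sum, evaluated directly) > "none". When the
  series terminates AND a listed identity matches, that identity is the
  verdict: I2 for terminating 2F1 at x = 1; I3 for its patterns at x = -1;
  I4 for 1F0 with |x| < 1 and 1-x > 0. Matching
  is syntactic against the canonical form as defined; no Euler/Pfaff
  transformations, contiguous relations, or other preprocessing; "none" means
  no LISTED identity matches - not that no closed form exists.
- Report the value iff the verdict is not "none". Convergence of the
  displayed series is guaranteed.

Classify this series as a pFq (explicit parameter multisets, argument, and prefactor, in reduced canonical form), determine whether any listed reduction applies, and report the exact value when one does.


Canonical form: C = -4 times 2F1 with upper {\frac{6}{5}, 3}, lower {2}, x = -\frac{7}{8}. Verdict: none here - no I1-I6 shape fits x = -\frac{7}{8} with lower {2}.

Key step: x = -\frac{7}{8} and the parameter 7/5 appears in both the upper and lower lists and cancels.
Consecutive-term ratio: r(k) = -\frac{7}{8} * (k+\frac{6}{5}) (k+3) / [(k+2) (k+1)] - rational; roots negated = parameters, x = -\frac{7}{8}, C = -4.


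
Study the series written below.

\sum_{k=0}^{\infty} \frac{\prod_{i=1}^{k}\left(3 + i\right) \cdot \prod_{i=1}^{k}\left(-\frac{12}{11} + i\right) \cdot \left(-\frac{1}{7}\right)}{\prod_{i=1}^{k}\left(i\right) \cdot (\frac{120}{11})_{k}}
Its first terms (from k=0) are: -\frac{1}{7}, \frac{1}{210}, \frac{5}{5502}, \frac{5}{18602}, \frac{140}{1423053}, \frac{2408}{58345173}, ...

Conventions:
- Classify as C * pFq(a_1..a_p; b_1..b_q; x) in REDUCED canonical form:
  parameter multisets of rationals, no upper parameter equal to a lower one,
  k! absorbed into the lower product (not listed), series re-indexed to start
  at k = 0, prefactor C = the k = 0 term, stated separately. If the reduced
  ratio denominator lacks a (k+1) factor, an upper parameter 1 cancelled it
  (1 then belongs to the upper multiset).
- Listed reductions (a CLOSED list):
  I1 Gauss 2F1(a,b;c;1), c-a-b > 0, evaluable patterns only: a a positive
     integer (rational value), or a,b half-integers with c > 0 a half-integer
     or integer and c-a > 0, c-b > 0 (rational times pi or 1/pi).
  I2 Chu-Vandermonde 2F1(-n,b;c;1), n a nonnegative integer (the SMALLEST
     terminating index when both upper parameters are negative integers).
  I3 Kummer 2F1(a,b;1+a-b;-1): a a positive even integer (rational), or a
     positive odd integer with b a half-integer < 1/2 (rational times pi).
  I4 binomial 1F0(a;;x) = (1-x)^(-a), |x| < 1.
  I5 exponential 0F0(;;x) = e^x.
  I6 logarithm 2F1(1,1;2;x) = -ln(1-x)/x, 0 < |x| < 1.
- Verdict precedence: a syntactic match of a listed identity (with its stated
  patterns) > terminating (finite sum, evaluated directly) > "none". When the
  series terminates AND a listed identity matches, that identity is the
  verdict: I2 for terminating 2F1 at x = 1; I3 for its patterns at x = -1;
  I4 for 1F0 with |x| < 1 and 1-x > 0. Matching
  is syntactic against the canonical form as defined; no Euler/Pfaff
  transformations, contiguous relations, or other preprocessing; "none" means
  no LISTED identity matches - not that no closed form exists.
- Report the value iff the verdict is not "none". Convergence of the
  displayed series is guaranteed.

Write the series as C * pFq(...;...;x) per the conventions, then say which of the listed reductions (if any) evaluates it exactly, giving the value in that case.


With C = -\frac{1}{7}: the canonical form is 2F1(-\frac{1}{11}, 4; \frac{120}{11}; 1). Verdict: this is the Gauss summation I1 (x = 1: the Gamma ratio telescopes since c-a-b = 7 > 0 and a = 4 in Z>0). Value: -\frac{60059}{439230}.

Key step: t_0 being -\frac{1}{7}, the running product (prefactor -1/7) telescopes to a rising factorial.
Step ratio: r(k) = 1 * (k-\frac{1}{11}) (k+4) / [(k+\frac{120}{11}) (k+1)] - rational in k. x = 1; t_0 = -\frac{1}{7}; negate the roots.


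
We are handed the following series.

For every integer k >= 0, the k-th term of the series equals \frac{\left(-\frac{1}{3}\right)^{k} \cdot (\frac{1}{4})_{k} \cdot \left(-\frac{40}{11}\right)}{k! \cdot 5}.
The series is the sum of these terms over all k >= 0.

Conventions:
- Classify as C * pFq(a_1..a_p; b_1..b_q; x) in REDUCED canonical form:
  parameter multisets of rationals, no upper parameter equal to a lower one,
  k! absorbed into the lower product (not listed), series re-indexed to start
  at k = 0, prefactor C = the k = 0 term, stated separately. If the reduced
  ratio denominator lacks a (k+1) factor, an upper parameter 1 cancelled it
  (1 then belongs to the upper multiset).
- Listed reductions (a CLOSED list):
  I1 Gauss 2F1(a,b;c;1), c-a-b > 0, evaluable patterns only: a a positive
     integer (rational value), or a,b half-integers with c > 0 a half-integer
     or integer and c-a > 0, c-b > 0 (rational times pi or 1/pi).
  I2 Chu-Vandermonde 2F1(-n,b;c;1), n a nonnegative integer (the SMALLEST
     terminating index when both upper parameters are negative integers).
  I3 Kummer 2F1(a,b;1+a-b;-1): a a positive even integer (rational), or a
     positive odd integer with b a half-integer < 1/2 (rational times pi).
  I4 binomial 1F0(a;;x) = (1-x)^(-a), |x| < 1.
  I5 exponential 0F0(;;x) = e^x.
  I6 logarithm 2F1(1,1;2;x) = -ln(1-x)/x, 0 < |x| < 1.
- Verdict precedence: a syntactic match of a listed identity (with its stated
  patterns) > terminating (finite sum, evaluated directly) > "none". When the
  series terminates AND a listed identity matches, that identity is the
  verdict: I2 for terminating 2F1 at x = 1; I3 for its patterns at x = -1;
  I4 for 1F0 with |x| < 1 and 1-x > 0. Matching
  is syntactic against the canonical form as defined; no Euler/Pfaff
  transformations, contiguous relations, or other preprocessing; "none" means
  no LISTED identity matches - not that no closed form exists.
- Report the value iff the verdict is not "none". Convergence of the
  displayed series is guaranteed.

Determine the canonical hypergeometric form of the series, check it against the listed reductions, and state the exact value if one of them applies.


Canonical form: C = -\frac{8}{11} times 1F0 with upper {\frac{1}{4}}, lower {-}, x = -\frac{1}{3}. Verdict: the binomial series (I4) fires (the 1F0 binomial series: exponent -1/4, x = -\frac{1}{3}). Its exact value is \left(-\frac{8}{11}\right) \cdot \left(\frac{4}{3}\right)^{-\frac{1}{4}}.

First insight: with t_0 = -\frac{8}{11}, the constant factors (C = -8/11) combine into one prefactor.
Step ratio: r(k) = -\frac{1}{3} * (k+\frac{1}{4}) / [(k+1)] - poly over poly, x = -\frac{1}{3} from leading terms; C = -\frac{8}{11} at k = 0.


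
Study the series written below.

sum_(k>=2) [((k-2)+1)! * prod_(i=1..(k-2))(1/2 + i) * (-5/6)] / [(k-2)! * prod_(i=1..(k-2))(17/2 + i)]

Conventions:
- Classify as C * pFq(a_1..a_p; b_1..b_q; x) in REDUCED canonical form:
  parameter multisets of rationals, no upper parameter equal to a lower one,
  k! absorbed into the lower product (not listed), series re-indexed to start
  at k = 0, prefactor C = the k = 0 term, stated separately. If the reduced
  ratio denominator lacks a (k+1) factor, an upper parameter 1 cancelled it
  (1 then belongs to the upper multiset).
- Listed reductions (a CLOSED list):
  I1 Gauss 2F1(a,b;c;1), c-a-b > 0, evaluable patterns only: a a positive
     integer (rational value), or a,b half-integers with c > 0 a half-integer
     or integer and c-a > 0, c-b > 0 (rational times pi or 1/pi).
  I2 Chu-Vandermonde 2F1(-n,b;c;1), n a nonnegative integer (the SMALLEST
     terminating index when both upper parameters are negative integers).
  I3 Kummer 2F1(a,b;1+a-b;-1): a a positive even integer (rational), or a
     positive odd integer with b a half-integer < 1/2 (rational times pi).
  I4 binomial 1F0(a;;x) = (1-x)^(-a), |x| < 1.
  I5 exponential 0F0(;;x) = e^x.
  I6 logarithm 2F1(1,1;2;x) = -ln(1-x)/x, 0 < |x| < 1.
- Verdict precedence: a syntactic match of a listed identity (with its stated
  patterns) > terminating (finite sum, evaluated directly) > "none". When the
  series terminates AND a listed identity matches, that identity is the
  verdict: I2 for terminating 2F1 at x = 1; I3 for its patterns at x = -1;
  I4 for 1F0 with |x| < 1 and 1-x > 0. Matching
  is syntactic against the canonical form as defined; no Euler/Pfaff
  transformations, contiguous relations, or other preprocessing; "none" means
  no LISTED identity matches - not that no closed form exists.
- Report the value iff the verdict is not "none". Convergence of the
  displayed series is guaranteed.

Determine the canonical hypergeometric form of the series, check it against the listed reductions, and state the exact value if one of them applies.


Canonical form: C = -5/6 times 2F1 with upper {3/2, 2}, lower {19/2}, x = 1. Verdict: Gauss (I1, integer-parameter pattern) matches (x = 1: the Gamma ratio telescopes since c-a-b = 6 > 0 and a = 2 in Z>0). Its exact value is -425/336.

First insight: from the first term -5/6: the running product (C = -5/6, x = 1) telescopes to a rising factorial.
Consecutive-term ratio: r(k) = 1 * (k+3/2) (k+2) / [(k+19/2) (k+1)] ; factor over Q: parameters, x = 1, and C = -5/6.


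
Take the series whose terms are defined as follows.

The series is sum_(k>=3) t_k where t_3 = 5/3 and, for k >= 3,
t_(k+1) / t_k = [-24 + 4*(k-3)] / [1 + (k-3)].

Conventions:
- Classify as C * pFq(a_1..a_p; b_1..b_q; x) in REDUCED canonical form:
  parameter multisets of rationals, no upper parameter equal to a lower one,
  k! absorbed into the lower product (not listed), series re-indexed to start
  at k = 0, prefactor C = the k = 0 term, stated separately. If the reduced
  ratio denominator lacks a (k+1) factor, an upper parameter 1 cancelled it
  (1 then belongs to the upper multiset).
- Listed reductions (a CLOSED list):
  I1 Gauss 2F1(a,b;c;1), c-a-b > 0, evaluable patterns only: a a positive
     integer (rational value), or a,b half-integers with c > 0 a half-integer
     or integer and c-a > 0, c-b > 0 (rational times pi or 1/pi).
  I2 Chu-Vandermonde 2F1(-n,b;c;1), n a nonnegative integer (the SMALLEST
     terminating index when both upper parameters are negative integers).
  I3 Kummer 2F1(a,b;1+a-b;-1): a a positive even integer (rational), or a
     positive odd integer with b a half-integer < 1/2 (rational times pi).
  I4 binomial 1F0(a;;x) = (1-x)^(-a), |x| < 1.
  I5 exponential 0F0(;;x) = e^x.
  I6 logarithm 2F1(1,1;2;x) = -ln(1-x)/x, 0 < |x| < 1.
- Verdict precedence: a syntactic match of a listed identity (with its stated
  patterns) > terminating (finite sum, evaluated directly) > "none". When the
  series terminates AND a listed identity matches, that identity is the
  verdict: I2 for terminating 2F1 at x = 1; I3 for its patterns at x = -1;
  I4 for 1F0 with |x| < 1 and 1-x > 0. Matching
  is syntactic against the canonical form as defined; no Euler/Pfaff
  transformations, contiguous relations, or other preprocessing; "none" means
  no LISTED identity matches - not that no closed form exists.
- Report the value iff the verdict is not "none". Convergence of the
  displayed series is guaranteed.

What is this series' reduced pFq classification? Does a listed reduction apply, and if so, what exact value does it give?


Prefactor 5/3, argument 4: 1F0 with upper {-6} over lower {-}. Verdict: terminating (-6 upstairs). 7 nonzero terms in all; added directly. Hence: 1215.

The tell: x = 4 and factor the ratio over Q (C = 5/3): negated roots = parameters.
Ratio: r(k) = 4 * (k-6) / [(k+1)] - rational in k, leading ratio 4; with t_0 = 5/3, classification follows.


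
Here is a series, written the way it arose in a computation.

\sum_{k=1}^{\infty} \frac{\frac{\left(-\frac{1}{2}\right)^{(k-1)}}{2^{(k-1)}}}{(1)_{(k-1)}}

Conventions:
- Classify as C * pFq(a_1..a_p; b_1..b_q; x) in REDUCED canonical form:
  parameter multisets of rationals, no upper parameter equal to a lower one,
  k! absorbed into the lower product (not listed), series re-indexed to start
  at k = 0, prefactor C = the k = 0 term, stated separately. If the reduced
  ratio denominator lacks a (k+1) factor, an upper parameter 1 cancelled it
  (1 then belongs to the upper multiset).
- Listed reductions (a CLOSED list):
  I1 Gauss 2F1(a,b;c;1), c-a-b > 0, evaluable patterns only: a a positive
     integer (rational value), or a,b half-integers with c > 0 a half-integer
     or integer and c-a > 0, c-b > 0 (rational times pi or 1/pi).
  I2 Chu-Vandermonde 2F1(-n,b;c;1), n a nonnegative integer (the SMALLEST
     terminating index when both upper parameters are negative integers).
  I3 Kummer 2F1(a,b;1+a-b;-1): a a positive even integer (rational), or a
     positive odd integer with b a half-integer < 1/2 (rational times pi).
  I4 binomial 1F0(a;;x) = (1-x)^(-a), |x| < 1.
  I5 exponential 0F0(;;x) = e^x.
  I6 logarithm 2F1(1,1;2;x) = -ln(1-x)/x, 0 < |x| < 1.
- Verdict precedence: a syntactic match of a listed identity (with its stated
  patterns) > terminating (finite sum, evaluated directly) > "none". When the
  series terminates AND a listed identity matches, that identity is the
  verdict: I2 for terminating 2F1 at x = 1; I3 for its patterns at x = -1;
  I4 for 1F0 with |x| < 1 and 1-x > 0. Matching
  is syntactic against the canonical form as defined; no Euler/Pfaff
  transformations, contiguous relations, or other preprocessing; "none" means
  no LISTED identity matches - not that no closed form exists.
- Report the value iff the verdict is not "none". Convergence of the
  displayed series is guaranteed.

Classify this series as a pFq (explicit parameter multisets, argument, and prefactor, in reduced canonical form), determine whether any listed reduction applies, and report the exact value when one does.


The series (x = -\frac{1}{4}) is 0F0: upper {-}, lower {-}, prefactor 1. Verdict: exponential (I5) fires (the 0F0 exponential series at x = -\frac{1}{4}). Sum: e^{-\frac{1}{4}}.

Key step: t_0 = 1 here, and (1)_k (C = 1) is k! itself.
Ratio: r(k) = -\frac{1}{4} * 1 / [(k+1)] ; factor over Q: parameters, x = -\frac{1}{4}, and C = 1.


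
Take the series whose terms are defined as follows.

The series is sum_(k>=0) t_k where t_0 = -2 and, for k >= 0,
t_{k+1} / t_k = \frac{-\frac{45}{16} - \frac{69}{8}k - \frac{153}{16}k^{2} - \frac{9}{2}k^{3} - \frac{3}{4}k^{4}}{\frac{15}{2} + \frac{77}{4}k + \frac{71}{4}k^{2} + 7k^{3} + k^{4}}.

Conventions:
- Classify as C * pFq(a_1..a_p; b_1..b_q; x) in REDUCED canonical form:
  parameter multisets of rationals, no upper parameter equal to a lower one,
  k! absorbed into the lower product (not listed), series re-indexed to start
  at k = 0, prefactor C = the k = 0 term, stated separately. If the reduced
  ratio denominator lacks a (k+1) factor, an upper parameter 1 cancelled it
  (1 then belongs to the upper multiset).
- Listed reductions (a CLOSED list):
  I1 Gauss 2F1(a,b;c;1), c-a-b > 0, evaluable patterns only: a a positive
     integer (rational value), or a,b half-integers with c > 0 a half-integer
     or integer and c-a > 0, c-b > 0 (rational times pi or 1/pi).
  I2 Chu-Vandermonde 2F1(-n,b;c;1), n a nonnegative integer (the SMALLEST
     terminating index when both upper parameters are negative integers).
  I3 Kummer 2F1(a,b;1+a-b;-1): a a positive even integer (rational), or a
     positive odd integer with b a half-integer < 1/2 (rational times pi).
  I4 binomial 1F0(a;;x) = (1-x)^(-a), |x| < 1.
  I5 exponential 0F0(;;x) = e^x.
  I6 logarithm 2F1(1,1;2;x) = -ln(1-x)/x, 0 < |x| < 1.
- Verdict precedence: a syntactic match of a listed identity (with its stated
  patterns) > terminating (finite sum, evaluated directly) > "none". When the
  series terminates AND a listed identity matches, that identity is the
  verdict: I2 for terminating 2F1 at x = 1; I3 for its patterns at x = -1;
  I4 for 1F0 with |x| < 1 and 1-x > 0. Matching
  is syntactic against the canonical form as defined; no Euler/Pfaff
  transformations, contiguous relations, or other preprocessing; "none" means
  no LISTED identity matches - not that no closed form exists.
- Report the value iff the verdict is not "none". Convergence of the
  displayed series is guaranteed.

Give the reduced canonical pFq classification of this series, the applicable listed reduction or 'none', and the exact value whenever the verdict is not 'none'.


Canonical form: C = -2 times 2F1 with upper {1, 1}, lower {2}, x = -\frac{3}{4}. Verdict at x = -\frac{3}{4}: the logarithmic series (I6) matches (the logarithm: parameters (1,1;2), x = -\frac{3}{4}). Exact value: \left(-\frac{8}{3}\right) \cdot \ln\left(\frac{7}{4}\right).

The tell: with t_0 = -2, the ratio is unreduced: k + 3/2 divides both sides (C = -2).
Term ratio: r(k) = -\frac{3}{4} * (k+1) (k+1) / [(k+2) (k+1)] - rational in k, leading ratio -\frac{3}{4}; with t_0 = -2, classification follows.


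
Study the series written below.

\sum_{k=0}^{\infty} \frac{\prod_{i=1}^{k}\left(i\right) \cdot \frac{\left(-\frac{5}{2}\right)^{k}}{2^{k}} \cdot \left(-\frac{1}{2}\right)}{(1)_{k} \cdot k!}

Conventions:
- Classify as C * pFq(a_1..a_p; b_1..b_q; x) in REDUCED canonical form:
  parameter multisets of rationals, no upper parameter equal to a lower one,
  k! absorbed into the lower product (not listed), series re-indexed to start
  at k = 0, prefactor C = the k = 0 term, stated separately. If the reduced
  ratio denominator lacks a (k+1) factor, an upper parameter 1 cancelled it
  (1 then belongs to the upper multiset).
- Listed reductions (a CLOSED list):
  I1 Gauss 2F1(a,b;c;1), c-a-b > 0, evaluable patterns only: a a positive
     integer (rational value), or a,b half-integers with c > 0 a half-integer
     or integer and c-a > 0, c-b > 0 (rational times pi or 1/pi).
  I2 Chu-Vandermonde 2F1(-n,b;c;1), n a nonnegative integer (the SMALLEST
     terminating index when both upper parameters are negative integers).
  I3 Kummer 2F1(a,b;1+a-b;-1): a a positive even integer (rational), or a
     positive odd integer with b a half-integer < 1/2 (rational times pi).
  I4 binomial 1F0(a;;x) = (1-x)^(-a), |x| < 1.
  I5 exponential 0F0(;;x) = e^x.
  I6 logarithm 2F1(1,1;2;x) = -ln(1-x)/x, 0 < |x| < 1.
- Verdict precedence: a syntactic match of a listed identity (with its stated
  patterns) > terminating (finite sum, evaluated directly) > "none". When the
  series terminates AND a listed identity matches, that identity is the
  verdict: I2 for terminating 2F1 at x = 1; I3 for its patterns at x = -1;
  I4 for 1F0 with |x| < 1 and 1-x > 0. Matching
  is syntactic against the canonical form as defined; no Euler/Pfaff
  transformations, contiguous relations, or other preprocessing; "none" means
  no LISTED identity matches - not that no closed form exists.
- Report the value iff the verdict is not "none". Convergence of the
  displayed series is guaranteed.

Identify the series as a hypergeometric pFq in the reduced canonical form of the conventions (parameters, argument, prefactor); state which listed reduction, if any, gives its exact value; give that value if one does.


Canonical form: C = -\frac{1}{2} times 0F0 with upper {-}, lower {-}, x = -\frac{5}{4}. Verdict at x = -\frac{5}{4}: the I5 exponential reduction matches (the 0F0 exponential series at x = -\frac{5}{4}). Hence: \left(-\frac{1}{2}\right) \cdot e^{-\frac{5}{4}}.

Key observation: with t_0 = -\frac{1}{2}, the two k-th powers (C = -1/2) combine into one argument.
Adjacent-term ratio: r(k) = -\frac{5}{4} * 1 / [(k+1)] - rational in k. x = -\frac{5}{4}; t_0 = -\frac{1}{2}; negate the roots.
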